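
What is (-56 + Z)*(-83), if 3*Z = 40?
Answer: 10624/3 ≈ 3541.3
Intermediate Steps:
Z = 40/3 (Z = (⅓)*40 = 40/3 ≈ 13.333)
(-56 + Z)*(-83) = (-56 + 40/3)*(-83) = -128/3*(-83) = 10624/3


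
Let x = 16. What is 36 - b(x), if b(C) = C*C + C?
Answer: -236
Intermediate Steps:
b(C) = C + C² (b(C) = C² + C = C + C²)
36 - b(x) = 36 - 16*(1 + 16) = 36 - 16*17 = 36 - 1*272 = 36 - 272 = -236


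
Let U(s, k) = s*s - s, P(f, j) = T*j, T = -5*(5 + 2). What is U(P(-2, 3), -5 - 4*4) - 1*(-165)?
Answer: 11295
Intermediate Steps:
T = -35 (T = -5*7 = -35)
P(f, j) = -35*j
U(s, k) = s² - s
U(P(-2, 3), -5 - 4*4) - 1*(-165) = (-35*3)*(-1 - 35*3) - 1*(-165) = -105*(-1 - 105) + 165 = -105*(-106) + 165 = 11130 + 165 = 11295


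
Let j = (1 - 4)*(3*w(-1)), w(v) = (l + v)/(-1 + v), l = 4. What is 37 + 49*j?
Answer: 1397/2 ≈ 698.50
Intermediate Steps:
w(v) = (4 + v)/(-1 + v)
j = 27/2 (j = (1 - 4)*(3*((4 - 1)/(-1 - 1))) = -9*3/(-2) = -9*(-1/2*3) = -9*(-3)/2 = -3*(-9/2) = 27/2 ≈ 13.500)
37 + 49*j = 37 + 49*(27/2) = 37 + 1323/2 = 1397/2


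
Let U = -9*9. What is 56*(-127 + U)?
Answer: -11648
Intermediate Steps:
U = -81
56*(-127 + U) = 56*(-127 - 81) = 56*(-208) = -11648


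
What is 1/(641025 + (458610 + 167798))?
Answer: 1/1267433 ≈ 7.8900e-7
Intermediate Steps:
1/(641025 + (458610 + 167798)) = 1/(641025 + 626408) = 1/1267433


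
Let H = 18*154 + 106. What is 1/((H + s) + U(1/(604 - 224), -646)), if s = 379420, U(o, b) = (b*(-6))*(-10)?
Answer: 1/343538 ≈ 2.9109e-6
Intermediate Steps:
U(o, b) = 60*b (U(o, b) = -6*b*(-10) = 60*b)
H = 2878 (H = 2772 + 106 = 2878)
1/((H + s) + U(1/(604 - 224), -646)) = 1/((2878 + 379420) + 60*(-646)) = 1/(382298 - 38760) = 1/343538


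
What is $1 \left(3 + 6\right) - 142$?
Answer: $-133$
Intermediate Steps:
$1 \left(3 + 6\right) - 142 = 1 \cdot 9 - 142 = 9 - 142 = -133$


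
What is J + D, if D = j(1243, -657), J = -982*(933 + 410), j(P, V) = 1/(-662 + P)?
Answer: -766237905/581 ≈ -1.3188e+6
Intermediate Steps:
J = -1318826 (J = -982*1343 = -1318826)
D = 1/581 (D = 1/(-662 + 1243) = 1/581 ≈ 0.0017212)
J + D = -1318826 + 1/581 = -766237905/581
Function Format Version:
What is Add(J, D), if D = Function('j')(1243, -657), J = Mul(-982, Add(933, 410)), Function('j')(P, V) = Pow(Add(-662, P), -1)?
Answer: Rational(-766237905, 581) ≈ -1.3188e+6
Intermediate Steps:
J = -1318826 (J = Mul(-982, 1343) = -1318826)
D = Rational(1, 581) (D = Pow(Add(-662, 1243), -1) = Pow(581, -1) = Rational(1, 581) ≈ 0.0017212)
Add(J, D) = Add(-1318826, Rational(1, 581)) = Rational(-766237905, 581)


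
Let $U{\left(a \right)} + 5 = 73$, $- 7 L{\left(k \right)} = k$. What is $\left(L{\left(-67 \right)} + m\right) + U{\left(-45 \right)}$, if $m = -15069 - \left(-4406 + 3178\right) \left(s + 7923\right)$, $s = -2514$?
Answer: $\frac{46390824}{7} \approx 6.6273 \cdot 10^{6}$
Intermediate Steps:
$L{\left(k \right)} = - \frac{k}{7}$
$U{\left(a \right)} = 68$ ($U{\left(a \right)} = -5 + 73 = 68$)
$m = 6627183$ ($m = -15069 - \left(-4406 + 3178\right) \left(-2514 + 7923\right) = -15069 - \left(-1228\right) 5409 = -15069 - -6642252 = -15069 + 6642252 = 6627183$)
$\left(L{\left(-67 \right)} + m\right) + U{\left(-45 \right)} = \left(\left(- \frac{1}{7}\right) \left(-67\right) + 6627183\right) + 68 = \left(\frac{67}{7} + 6627183\right) + 68 = \frac{46390348}{7} + 68 = \frac{46390824}{7}$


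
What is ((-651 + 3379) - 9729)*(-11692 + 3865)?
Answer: 54796827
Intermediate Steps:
((-651 + 3379) - 9729)*(-11692 + 3865) = (2728 - 9729)*(-7827) = -7001*(-7827) = 54796827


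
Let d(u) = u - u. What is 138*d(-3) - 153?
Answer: -153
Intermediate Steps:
d(u) = 0
138*d(-3) - 153 = 138*0 - 153 = 0 - 153 = -153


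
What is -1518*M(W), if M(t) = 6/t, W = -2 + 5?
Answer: -3036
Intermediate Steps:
W = 3
-1518*M(W) = -9108/3 = -1518*2 = -3036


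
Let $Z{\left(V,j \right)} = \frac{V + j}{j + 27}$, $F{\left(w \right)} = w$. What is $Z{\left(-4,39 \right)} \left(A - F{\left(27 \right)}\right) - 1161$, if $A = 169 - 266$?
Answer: $- \frac{40483}{33} \approx -1226.8$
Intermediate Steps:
$A = -97$ ($A = 169 - 266 = -97$)
$Z{\left(V,j \right)} = \frac{V + j}{27 + j}$
$Z{\left(-4,39 \right)} \left(A - F{\left(27 \right)}\right) - 1161 = \frac{-4 + 39}{27 + 39} \left(-97 - 27\right) - 1161 = \frac{1}{66} \cdot 35 \left(-97 - 27\right) - 1161 = \frac{1}{66} \cdot 35 \left(-124\right) - 1161 = \frac{35}{66} \left(-124\right) - 1161 = - \frac{2170}{33} - 1161 = - \frac{40483}{33}$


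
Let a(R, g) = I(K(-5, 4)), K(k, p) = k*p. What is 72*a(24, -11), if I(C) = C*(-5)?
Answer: 7200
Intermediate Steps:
I(C) = -5*C
a(R, g) = 100 (a(R, g) = -(-25)*4 = -5*(-20) = 100)
72*a(24, -11) = 72*100 = 7200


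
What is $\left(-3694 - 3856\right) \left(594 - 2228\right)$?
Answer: $12336700$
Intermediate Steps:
$\left(-3694 - 3856\right) \left(594 - 2228\right) = \left(-7550\right) \left(-1634\right) = 12336700$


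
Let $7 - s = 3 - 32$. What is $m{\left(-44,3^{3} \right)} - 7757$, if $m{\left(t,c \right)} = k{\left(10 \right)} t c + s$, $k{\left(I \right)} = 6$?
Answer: $-14849$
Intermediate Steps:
$s = 36$ ($s = 7 - \left(3 - 32\right) = 7 - -29 = 7 + 29 = 36$)
$m{\left(t,c \right)} = 36 + 6 c t$ ($m{\left(t,c \right)} = 6 t c + 36 = 6 c t + 36 = 36 + 6 c t$)
$m{\left(-44,3^{3} \right)} - 7757 = \left(36 + 6 \cdot 3^{3} \left(-44\right)\right) - 7757 = \left(36 + 6 \cdot 27 \left(-44\right)\right) - 7757 = \left(36 - 7128\right) - 7757 = -7092 - 7757 = -14849$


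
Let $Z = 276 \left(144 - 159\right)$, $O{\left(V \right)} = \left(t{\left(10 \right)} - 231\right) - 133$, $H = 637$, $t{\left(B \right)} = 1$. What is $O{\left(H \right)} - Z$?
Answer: $3777$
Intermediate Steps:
$O{\left(V \right)} = -363$ ($O{\left(V \right)} = \left(1 - 231\right) - 133 = -230 - 133 = -363$)
$Z = -4140$ ($Z = 276 \left(-15\right) = -4140$)
$O{\left(H \right)} - Z = -363 - -4140 = -363 + 4140 = 3777$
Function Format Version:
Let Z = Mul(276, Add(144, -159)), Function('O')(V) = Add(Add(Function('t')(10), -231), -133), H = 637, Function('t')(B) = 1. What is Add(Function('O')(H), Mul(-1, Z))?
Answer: 3777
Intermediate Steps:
Function('O')(V) = -363 (Function('O')(V) = Add(Add(1, -231), -133) = Add(-230, -133) = -363)
Z = -4140 (Z = Mul(276, -15) = -4140)
Add(Function('O')(H), Mul(-1, Z)) = Add(-363, Mul(-1, -4140)) = Add(-363, 4140) = 3777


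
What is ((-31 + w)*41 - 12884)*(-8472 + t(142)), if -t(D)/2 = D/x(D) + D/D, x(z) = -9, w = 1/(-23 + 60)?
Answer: 39791317508/333 ≈ 1.1949e+8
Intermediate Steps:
w = 1/37 ≈ 0.027027
t(D) = -2 + 2*D/9 (t(D) = -2*(D/(-9) + D/D) = -2*(D*(-⅑) + 1) = -2*(-D/9 + 1) = -2*(1 - D/9) = -2 + 2*D/9)
((-31 + w)*41 - 12884)*(-8472 + t(142)) = ((-31 + 1/37)*41 - 12884)*(-8472 + (-2 + (2/9)*142)) = (-1146/37*41 - 12884)*(-8472 + (-2 + 284/9)) = (-46986/37 - 12884)*(-8472 + 266/9) = -523694/37*(-75982/9) = 39791317508/333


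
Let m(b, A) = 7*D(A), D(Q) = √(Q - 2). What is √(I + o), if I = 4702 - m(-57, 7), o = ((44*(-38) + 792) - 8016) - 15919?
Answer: √(-20113 - 7*√5) ≈ 141.88*I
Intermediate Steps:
D(Q) = √(-2 + Q)
m(b, A) = 7*√(-2 + A)
o = -24815 (o = ((-1672 + 792) - 8016) - 15919 = (-880 - 8016) - 15919 = -8896 - 15919 = -24815)
I = 4702 - 7*√5 (I = 4702 - 7*√(-2 + 7) = 4702 - 7*√5 ≈ 4686.3)
√(I + o) = √((4702 - 7*√5) - 24815) = √(-20113 - 7*√5)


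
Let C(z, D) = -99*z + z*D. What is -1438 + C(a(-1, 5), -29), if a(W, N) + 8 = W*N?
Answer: 226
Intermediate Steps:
a(W, N) = -8 + N*W (a(W, N) = -8 + W*N = -8 + N*W)
C(z, D) = -99*z + D*z
-1438 + C(a(-1, 5), -29) = -1438 + (-8 + 5*(-1))*(-99 - 29) = -1438 + (-8 - 5)*(-128) = -1438 - 13*(-128) = -1438 + 1664 = 226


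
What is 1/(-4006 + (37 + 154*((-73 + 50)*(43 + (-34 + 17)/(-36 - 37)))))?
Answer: -73/11468289 ≈ -6.3654e-6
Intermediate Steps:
1/(-4006 + (37 + 154*((-73 + 50)*(43 + (-34 + 17)/(-36 - 37))))) = 1/(-4006 + (37 + 154*(-23*(43 - 17/(-73))))) = 1/(-4006 + (37 + 154*(-23*(43 - 17*(-1/73))))) = 1/(-4006 + (37 + 154*(-23*(43 + 17/73)))) = 1/(-4006 + (37 + 154*(-23*3156/73))) = 1/(-4006 + (37 + 154*(-72588/73))) = 1/(-4006 + (37 - 11178552/73)) = 1/(-4006 - 11175851/73) = 1/(-11468289/73) = -73/11468289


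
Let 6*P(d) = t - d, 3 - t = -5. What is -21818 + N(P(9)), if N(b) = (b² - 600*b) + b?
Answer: -781853/36 ≈ -21718.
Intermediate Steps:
t = 8 (t = 3 - 1*(-5) = 3 + 5 = 8)
P(d) = 4/3 - d/6 (P(d) = (8 - d)/6 = 4/3 - d/6)
N(b) = b² - 599*b
-21818 + N(P(9)) = -21818 + (4/3 - ⅙*9)*(-599 + (4/3 - ⅙*9)) = -21818 + (4/3 - 3/2)*(-599 + (4/3 - 3/2)) = -21818 - (-599 - ⅙)/6 = -21818 - ⅙*(-3595/6) = -21818 + 3595/36 = -781853/36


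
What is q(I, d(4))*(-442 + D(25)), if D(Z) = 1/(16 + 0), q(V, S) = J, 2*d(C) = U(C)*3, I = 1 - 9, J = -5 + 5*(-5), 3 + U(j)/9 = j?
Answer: 106065/8 ≈ 13258.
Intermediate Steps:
U(j) = -27 + 9*j
J = -30 (J = -5 - 25 = -30)
I = -8
d(C) = -81/2 + 27*C/2 (d(C) = ((-27 + 9*C)*3)/2 = (-81 + 27*C)/2 = -81/2 + 27*C/2)
q(V, S) = -30
D(Z) = 1/16
q(I, d(4))*(-442 + D(25)) = -30*(-442 + 1/16) = -30*(-7071/16) = 106065/8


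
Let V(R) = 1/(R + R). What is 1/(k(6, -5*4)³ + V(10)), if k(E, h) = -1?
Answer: -20/19 ≈ -1.0526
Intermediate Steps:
V(R) = 1/(2*R)
1/(k(6, -5*4)³ + V(10)) = 1/((-1)³ + (½)/10) = 1/(-1 + (½)*(⅒)) = 1/(-1 + 1/20) = 1/(-19/20) = -20/19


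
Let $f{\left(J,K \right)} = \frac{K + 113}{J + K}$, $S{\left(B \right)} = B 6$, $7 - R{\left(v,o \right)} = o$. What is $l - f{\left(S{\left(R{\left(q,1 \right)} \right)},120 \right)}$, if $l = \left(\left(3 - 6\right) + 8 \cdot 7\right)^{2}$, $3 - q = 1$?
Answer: $\frac{437971}{156} \approx 2807.5$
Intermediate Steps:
$q = 2$ ($q = 3 - 1 = 2$)
$R{\left(v,o \right)} = 7 - o$
$S{\left(B \right)} = 6 B$
$l = 2809$ ($l = \left(\left(3 - 6\right) + 56\right)^{2} = \left(-3 + 56\right)^{2} = 53^{2} = 2809$)
$f{\left(J,K \right)} = \frac{113 + K}{J + K}$
$l - f{\left(S{\left(R{\left(q,1 \right)} \right)},120 \right)} = 2809 - \frac{113 + 120}{6 \left(7 - 1\right) + 120} = 2809 - \frac{1}{6 \left(7 - 1\right) + 120} \cdot 233 = 2809 - \frac{1}{6 \cdot 6 + 120} \cdot 233 = 2809 - \frac{1}{36 + 120} \cdot 233 = 2809 - \frac{1}{156} \cdot 233 = 2809 - \frac{233}{156} = \frac{437971}{156}$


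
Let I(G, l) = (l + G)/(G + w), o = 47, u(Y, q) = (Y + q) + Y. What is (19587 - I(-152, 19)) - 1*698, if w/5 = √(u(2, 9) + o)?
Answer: 102014435/5401 - 665*√15/10802 ≈ 18888.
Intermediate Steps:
u(Y, q) = q + 2*Y
w = 10*√15 (w = 5*√((9 + 2*2) + 47) = 5*√((9 + 4) + 47) = 5*√(13 + 47) = 5*√60 = 5*(2*√15) = 10*√15 ≈ 38.730)
I(G, l) = (G + l)/(G + 10*√15) (I(G, l) = (l + G)/(G + 10*√15) = (G + l)/(G + 10*√15))
(19587 - I(-152, 19)) - 1*698 = (19587 - (-152 + 19)/(-152 + 10*√15)) - 1*698 = (19587 - (-133)/(-152 + 10*√15)) - 698 = (19587 + 133/(-152 + 10*√15)) - 698 = 18889 + 133/(-152 + 10*√15)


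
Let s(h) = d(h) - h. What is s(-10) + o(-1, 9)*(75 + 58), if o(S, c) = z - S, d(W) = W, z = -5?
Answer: -532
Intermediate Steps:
s(h) = 0 (s(h) = h - h = 0)
o(S, c) = -5 - S
s(-10) + o(-1, 9)*(75 + 58) = 0 + (-5 - 1*(-1))*(75 + 58) = 0 + (-5 + 1)*133 = 0 - 4*133 = 0 - 532 = -532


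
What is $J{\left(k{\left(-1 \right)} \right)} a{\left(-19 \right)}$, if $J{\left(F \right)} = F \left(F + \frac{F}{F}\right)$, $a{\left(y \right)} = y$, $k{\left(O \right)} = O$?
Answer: $0$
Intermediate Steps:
$J{\left(F \right)} = F \left(1 + F\right)$ ($J{\left(F \right)} = F \left(F + 1\right) = F \left(1 + F\right)$)
$J{\left(k{\left(-1 \right)} \right)} a{\left(-19 \right)} = - (1 - 1) \left(-19\right) = \left(-1\right) 0 \left(-19\right) = 0 \left(-19\right) = 0$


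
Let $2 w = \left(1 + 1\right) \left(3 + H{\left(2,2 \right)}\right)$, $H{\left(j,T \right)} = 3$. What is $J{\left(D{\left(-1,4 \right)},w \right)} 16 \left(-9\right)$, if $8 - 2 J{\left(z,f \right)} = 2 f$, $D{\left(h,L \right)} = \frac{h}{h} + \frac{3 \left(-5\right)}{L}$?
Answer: $288$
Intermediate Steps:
$w = 6$ ($w = \frac{\left(1 + 1\right) \left(3 + 3\right)}{2} = \frac{2 \cdot 6}{2} = \frac{1}{2} \cdot 12 = 6$)
$D{\left(h,L \right)} = 1 - \frac{15}{L}$
$J{\left(z,f \right)} = 4 - f$ ($J{\left(z,f \right)} = 4 - \frac{2 f}{2} = 4 - f$)
$J{\left(D{\left(-1,4 \right)},w \right)} 16 \left(-9\right) = \left(4 - 6\right) 16 \left(-9\right) = \left(-2\right) 16 \left(-9\right) = \left(-32\right) \left(-9\right) = 288$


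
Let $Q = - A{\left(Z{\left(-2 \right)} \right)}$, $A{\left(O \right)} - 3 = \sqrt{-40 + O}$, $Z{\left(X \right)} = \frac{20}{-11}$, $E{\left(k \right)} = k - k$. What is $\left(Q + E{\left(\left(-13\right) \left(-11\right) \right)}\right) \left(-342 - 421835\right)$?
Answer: $1266531 + \frac{844354 i \sqrt{1265}}{11} \approx 1.2665 \cdot 10^{6} + 2.7301 \cdot 10^{6} i$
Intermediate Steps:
$E{\left(k \right)} = 0$
$Z{\left(X \right)} = - \frac{20}{11}$ ($Z{\left(X \right)} = 20 \left(- \frac{1}{11}\right) = - \frac{20}{11}$)
$A{\left(O \right)} = 3 + \sqrt{-40 + O}$
$Q = -3 - \frac{2 i \sqrt{1265}}{11}$ ($Q = - (3 + \sqrt{-40 - \frac{20}{11}}) = - (3 + \sqrt{- \frac{460}{11}}) = - (3 + \frac{2 i \sqrt{1265}}{11}) = -3 - \frac{2 i \sqrt{1265}}{11} \approx -3.0 - 6.4667 i$)
$\left(Q + E{\left(\left(-13\right) \left(-11\right) \right)}\right) \left(-342 - 421835\right) = \left(\left(-3 - \frac{2 i \sqrt{1265}}{11}\right) + 0\right) \left(-342 - 421835\right) = \left(-3 - \frac{2 i \sqrt{1265}}{11}\right) \left(-422177\right) = 1266531 + \frac{844354 i \sqrt{1265}}{11}$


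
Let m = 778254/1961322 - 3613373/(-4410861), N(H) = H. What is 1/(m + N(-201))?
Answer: -1441853119707/288059184031807 ≈ -0.0050054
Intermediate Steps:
m = 1753293029300/1441853119707 (m = 778254*(1/1961322) - 3613373*(-1/4410861) = 129709/326887 + 3613373/4410861 = 1753293029300/1441853119707 ≈ 1.2160)
1/(m + N(-201)) = 1/(1753293029300/1441853119707 - 201) = 1/(-288059184031807/1441853119707) = -1441853119707/288059184031807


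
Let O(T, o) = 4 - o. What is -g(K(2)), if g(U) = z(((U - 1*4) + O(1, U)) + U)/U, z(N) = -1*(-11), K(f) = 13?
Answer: -11/13 ≈ -0.84615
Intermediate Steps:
z(N) = 11
g(U) = 11/U
-g(K(2)) = -11/13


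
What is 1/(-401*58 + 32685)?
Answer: 1/9427 ≈ 0.00010608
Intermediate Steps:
1/(-401*58 + 32685) = 1/(-23258 + 32685) = 1/9427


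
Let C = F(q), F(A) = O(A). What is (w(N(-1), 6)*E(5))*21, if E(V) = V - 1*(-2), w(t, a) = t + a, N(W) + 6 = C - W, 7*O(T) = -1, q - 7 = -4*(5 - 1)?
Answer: 126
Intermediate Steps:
q = -9 (q = 7 - 4*(5 - 1) = 7 - 4*4 = 7 - 16 = -9)
O(T) = -⅐ (O(T) = (⅐)*(-1) = -⅐)
F(A) = -⅐
C = -⅐ ≈ -0.14286
N(W) = -43/7 - W (N(W) = -6 + (-⅐ - W) = -43/7 - W)
w(t, a) = a + t
E(V) = 2 + V (E(V) = V + 2 = 2 + V)
(w(N(-1), 6)*E(5))*21 = ((6 + (-43/7 - 1*(-1)))*(2 + 5))*21 = ((6 + (-43/7 + 1))*7)*21 = ((6 - 36/7)*7)*21 = ((6/7)*7)*21 = 6*21 = 126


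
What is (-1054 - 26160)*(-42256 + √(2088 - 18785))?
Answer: 1149954784 - 27214*I*√16697 ≈ 1.15e+9 - 3.5165e+6*I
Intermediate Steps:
(-1054 - 26160)*(-42256 + √(2088 - 18785)) = -27214*(-42256 + √(-16697)) = -27214*(-42256 + I*√16697) = 1149954784 - 27214*I*√16697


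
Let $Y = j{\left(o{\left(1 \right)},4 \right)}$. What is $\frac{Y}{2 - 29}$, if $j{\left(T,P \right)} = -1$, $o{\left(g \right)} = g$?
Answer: $\frac{1}{27} \approx 0.037037$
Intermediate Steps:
$Y = -1$
$\frac{Y}{2 - 29} = - \frac{1}{2 - 29} = - \frac{1}{-27} = \left(-1\right) \left(- \frac{1}{27}\right) = \frac{1}{27}$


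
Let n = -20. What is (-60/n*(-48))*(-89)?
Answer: 12816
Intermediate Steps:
(-60/n*(-48))*(-89) = (-60/(-20)*(-48))*(-89) = (-60*(-1/20)*(-48))*(-89) = (3*(-48))*(-89) = -144*(-89) = 12816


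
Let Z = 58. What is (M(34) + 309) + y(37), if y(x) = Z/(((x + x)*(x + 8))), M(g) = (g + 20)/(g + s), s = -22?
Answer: 1044013/3330 ≈ 313.52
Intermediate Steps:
M(g) = (20 + g)/(-22 + g) (M(g) = (g + 20)/(g - 22) = (20 + g)/(-22 + g))
y(x) = 29/(x*(8 + x)) (y(x) = 58/(((x + x)*(x + 8))) = 58/(((2*x)*(8 + x))) = 58/((2*x*(8 + x))) = 58*(1/(2*x*(8 + x))) = 29/(x*(8 + x)))
(M(34) + 309) + y(37) = ((20 + 34)/(-22 + 34) + 309) + 29/(37*(8 + 37)) = (54/12 + 309) + 29*(1/37)/45 = ((1/12)*54 + 309) + 29*(1/37)*(1/45) = (9/2 + 309) + 29/1665 = 627/2 + 29/1665 = 1044013/3330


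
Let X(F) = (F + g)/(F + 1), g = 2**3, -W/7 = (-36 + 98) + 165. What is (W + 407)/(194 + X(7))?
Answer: -9456/1567 ≈ -6.0345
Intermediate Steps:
W = -1589 (W = -7*((-36 + 98) + 165) = -7*(62 + 165) = -7*227 = -1589)
g = 8
X(F) = (8 + F)/(1 + F) (X(F) = (F + 8)/(F + 1) = (8 + F)/(1 + F))
(W + 407)/(194 + X(7)) = (-1589 + 407)/(194 + (8 + 7)/(1 + 7)) = -1182/(194 + 15/8) = -1182/1567/8 = -1182*8/1567 = -9456/1567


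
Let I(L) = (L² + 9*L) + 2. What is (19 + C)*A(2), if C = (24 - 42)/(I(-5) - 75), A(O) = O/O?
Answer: 595/31 ≈ 19.194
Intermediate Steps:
A(O) = 1
I(L) = 2 + L² + 9*L
C = 6/31 (C = (24 - 42)/((2 + (-5)² + 9*(-5)) - 75) = -18/((2 + 25 - 45) - 75) = -18/(-18 - 75) = -18/(-93) = -18*(-1/93) = 6/31 ≈ 0.19355)
(19 + C)*A(2) = (19 + 6/31)*1 = (595/31)*1 = 595/31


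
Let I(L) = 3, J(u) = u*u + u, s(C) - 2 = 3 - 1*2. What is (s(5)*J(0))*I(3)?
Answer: 0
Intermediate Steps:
s(C) = 3 (s(C) = 2 + (3 - 1*2) = 2 + (3 - 2) = 2 + 1 = 3)
J(u) = u + u**2 (J(u) = u**2 + u = u + u**2)
(s(5)*J(0))*I(3) = (3*(0*(1 + 0)))*3 = (3*(0*1))*3 = (3*0)*3 = 0*3 = 0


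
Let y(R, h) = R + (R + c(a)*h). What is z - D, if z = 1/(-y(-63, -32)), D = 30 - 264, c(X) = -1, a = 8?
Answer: 21997/94 ≈ 234.01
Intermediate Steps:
y(R, h) = -h + 2*R (y(R, h) = R + (R - h) = -h + 2*R)
D = -234
z = 1/94 (z = 1/(-(-1*(-32) + 2*(-63))) = 1/(-(32 - 126)) = 1/(-1*(-94)) = 1/94 ≈ 0.010638)
z - D = 1/94 - 1*(-234) = 1/94 + 234 = 21997/94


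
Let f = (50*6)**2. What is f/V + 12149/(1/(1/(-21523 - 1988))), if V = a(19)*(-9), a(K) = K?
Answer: -235340831/446709 ≈ -526.83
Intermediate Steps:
f = 90000 (f = 300**2 = 90000)
V = -171 (V = 19*(-9) = -171)
f/V + 12149/(1/(1/(-21523 - 1988))) = 90000/(-171) + 12149/(1/(1/(-21523 - 1988))) = 90000*(-1/171) + 12149/(1/(1/(-23511))) = -10000/19 + 12149/(1/(-1/23511)) = -10000/19 + 12149/(-23511) = -10000/19 + 12149*(-1/23511) = -10000/19 - 12149/23511 = -235340831/446709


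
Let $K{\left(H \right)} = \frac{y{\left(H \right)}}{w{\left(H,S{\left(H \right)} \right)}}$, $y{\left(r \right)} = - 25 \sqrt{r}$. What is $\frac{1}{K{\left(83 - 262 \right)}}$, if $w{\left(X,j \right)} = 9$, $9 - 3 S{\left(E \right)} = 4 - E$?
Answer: $\frac{9 i \sqrt{179}}{4475} \approx 0.026908 i$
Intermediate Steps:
$S{\left(E \right)} = \frac{5}{3} + \frac{E}{3}$ ($S{\left(E \right)} = 3 - \frac{4 - E}{3} = 3 + \left(- \frac{4}{3} + \frac{E}{3}\right) = \frac{5}{3} + \frac{E}{3}$)
$K{\left(H \right)} = - \frac{25 \sqrt{H}}{9}$ ($K{\left(H \right)} = \frac{\left(-25\right) \sqrt{H}}{9} = - 25 \sqrt{H} \frac{1}{9} = - \frac{25 \sqrt{H}}{9}$)
$\frac{1}{K{\left(83 - 262 \right)}} = \frac{1}{\left(- \frac{25}{9}\right) \sqrt{83 - 262}} = \frac{1}{\left(- \frac{25}{9}\right) \sqrt{-179}} = \frac{1}{\left(- \frac{25}{9}\right) i \sqrt{179}} = \frac{9 i \sqrt{179}}{4475}$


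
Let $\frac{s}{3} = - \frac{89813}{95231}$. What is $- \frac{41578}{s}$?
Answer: $\frac{3959514518}{269439} \approx 14695.0$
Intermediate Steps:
$s = - \frac{269439}{95231}$ ($s = 3 \left(- \frac{89813}{95231}\right) = - \frac{269439}{95231} \approx -2.8293$)
$- \frac{41578}{s} = - \frac{41578}{- \frac{269439}{95231}} = \left(-41578\right) \left(- \frac{95231}{269439}\right) = \frac{3959514518}{269439}$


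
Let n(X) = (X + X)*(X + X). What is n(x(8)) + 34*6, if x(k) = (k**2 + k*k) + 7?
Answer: 73104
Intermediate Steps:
x(k) = 7 + 2*k**2 (x(k) = (k**2 + k**2) + 7 = 2*k**2 + 7 = 7 + 2*k**2)
n(X) = 4*X**2 (n(X) = (2*X)*(2*X) = 4*X**2)
n(x(8)) + 34*6 = 4*(7 + 2*8**2)**2 + 34*6 = 4*(7 + 2*64)**2 + 204 = 4*(7 + 128)**2 + 204 = 4*135**2 + 204 = 4*18225 + 204 = 72900 + 204 = 73104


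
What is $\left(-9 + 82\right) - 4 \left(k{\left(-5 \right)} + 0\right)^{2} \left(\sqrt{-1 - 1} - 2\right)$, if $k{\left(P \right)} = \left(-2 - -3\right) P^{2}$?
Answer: $365000 - 182500 i \sqrt{2} \approx 3.65 \cdot 10^{5} - 2.5809 \cdot 10^{5} i$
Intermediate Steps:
$k{\left(P \right)} = P^{2}$ ($k{\left(P \right)} = \left(-2 + 3\right) P^{2} = 1 P^{2} = P^{2}$)
$\left(-9 + 82\right) - 4 \left(k{\left(-5 \right)} + 0\right)^{2} \left(\sqrt{-1 - 1} - 2\right) = \left(-9 + 82\right) - 4 \left(\left(-5\right)^{2} + 0\right)^{2} \left(\sqrt{-1 - 1} - 2\right) = 73 - 4 \left(25 + 0\right)^{2} \left(\sqrt{-2} - 2\right) = 73 - 4 \cdot 25^{2} \left(i \sqrt{2} - 2\right) = 73 \left(-4\right) 625 \left(-2 + i \sqrt{2}\right) = 73 \left(- 2500 \left(-2 + i \sqrt{2}\right)\right) = 73 \left(5000 - 2500 i \sqrt{2}\right) = 365000 - 182500 i \sqrt{2}$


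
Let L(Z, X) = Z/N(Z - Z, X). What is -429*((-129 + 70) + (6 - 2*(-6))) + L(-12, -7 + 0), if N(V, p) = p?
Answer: 123135/7 ≈ 17591.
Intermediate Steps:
L(Z, X) = Z/X
-429*((-129 + 70) + (6 - 2*(-6))) + L(-12, -7 + 0) = -429*((-129 + 70) + (6 - 2*(-6))) - 12/(-7 + 0) = -429*(-59 + (6 + 12)) - 12/(-7) = -429*(-59 + 18) - 12*(-⅐) = -429*(-41) + 12/7 = 17589 + 12/7 = 123135/7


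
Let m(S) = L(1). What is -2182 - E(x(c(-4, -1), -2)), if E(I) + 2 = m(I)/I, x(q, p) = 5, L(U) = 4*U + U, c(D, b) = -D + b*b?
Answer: -2181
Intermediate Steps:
c(D, b) = b**2 - D (c(D, b) = -D + b**2 = b**2 - D)
L(U) = 5*U
m(S) = 5 (m(S) = 5*1 = 5)
E(I) = -2 + 5/I
-2182 - E(x(c(-4, -1), -2)) = -2182 - (-2 + 5/5) = -2182 - (-2 + 5*(1/5)) = -2182 - (-2 + 1) = -2182 - 1*(-1) = -2182 + 1 = -2181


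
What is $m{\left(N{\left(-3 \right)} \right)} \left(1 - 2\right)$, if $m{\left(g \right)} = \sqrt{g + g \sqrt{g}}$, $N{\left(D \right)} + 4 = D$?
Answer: $- \sqrt{-7 - 7 i \sqrt{7}} \approx -2.5297 + 3.6605 i$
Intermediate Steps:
$N{\left(D \right)} = -4 + D$
$m{\left(g \right)} = \sqrt{g + g^{\frac{3}{2}}}$
$m{\left(N{\left(-3 \right)} \right)} \left(1 - 2\right) = \sqrt{\left(-4 - 3\right) + \left(-4 - 3\right)^{\frac{3}{2}}} \left(1 - 2\right) = \sqrt{-7 + \left(-7\right)^{\frac{3}{2}}} \left(1 - 2\right) = \sqrt{-7 - 7 i \sqrt{7}} \left(-1\right) = - \sqrt{-7 - 7 i \sqrt{7}}$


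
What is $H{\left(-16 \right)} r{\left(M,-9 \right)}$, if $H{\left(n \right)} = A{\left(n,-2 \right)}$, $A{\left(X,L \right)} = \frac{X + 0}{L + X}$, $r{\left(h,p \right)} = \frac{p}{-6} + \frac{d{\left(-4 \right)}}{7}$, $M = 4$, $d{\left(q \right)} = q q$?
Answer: $\frac{212}{63} \approx 3.3651$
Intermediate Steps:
$d{\left(q \right)} = q^{2}$
$r{\left(h,p \right)} = \frac{16}{7} - \frac{p}{6}$ ($r{\left(h,p \right)} = \frac{p}{-6} + \frac{\left(-4\right)^{2}}{7} = p \left(- \frac{1}{6}\right) + 16 \cdot \frac{1}{7} = - \frac{p}{6} + \frac{16}{7} = \frac{16}{7} - \frac{p}{6}$)
$A{\left(X,L \right)} = \frac{X}{L + X}$
$H{\left(n \right)} = \frac{n}{-2 + n}$
$H{\left(-16 \right)} r{\left(M,-9 \right)} = - \frac{16}{-2 - 16} \left(\frac{16}{7} - - \frac{3}{2}\right) = - \frac{16}{-18} \left(\frac{16}{7} + \frac{3}{2}\right) = \left(-16\right) \left(- \frac{1}{18}\right) \frac{53}{14} = \frac{8}{9} \cdot \frac{53}{14} = \frac{212}{63}$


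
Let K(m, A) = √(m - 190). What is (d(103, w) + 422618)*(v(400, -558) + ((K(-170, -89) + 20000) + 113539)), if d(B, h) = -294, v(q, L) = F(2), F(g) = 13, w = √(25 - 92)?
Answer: 56402214848 + 2533944*I*√10 ≈ 5.6402e+10 + 8.013e+6*I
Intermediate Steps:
w = I*√67 (w = √(-67) = I*√67 ≈ 8.1853*I)
v(q, L) = 13
K(m, A) = √(-190 + m)
(d(103, w) + 422618)*(v(400, -558) + ((K(-170, -89) + 20000) + 113539)) = (-294 + 422618)*(13 + ((√(-190 - 170) + 20000) + 113539)) = 422324*(13 + ((√(-360) + 20000) + 113539)) = 422324*(13 + ((6*I*√10 + 20000) + 113539)) = 422324*(13 + ((20000 + 6*I*√10) + 113539)) = 422324*(13 + (133539 + 6*I*√10)) = 422324*(133552 + 6*I*√10) = 56402214848 + 2533944*I*√10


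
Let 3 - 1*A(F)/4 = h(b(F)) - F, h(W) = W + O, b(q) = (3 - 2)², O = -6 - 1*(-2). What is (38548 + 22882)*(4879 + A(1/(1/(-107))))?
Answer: 274899250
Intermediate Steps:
O = -4 (O = -6 + 2 = -4)
b(q) = 1 (b(q) = 1² = 1)
h(W) = -4 + W (h(W) = W - 4 = -4 + W)
A(F) = 24 + 4*F (A(F) = 12 - 4*((-4 + 1) - F) = 12 - 4*(-3 - F) = 12 + (12 + 4*F) = 24 + 4*F)
(38548 + 22882)*(4879 + A(1/(1/(-107)))) = (38548 + 22882)*(4879 + (24 + 4/(1/(-107)))) = 61430*(4879 + (24 + 4/(-1/107))) = 61430*(4879 + (24 + 4*(-107))) = 61430*(4879 + (24 - 428)) = 61430*(4879 - 404) = 61430*4475 = 274899250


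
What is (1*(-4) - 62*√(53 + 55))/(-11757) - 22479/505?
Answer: -264283583/5937285 + 124*√3/3919 ≈ -44.458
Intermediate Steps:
(1*(-4) - 62*√(53 + 55))/(-11757) - 22479/505 = (-4 - 372*√3)*(-1/11757) - 22479*1/505 = (-4 - 372*√3)*(-1/11757) - 22479/505 = (4/11757 + 124*√3/3919) - 22479/505 = -264283583/5937285 + 124*√3/3919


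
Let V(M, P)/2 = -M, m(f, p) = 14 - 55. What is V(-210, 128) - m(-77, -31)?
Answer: 461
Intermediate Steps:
m(f, p) = -41
V(M, P) = -2*M (V(M, P) = 2*(-M) = -2*M)
V(-210, 128) - m(-77, -31) = -2*(-210) - 1*(-41) = 420 + 41 = 461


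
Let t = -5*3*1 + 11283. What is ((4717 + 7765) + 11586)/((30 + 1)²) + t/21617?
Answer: 531106504/20773937 ≈ 25.566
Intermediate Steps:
t = 11268 (t = -15*1 + 11283 = -15 + 11283 = 11268)
((4717 + 7765) + 11586)/((30 + 1)²) + t/21617 = ((4717 + 7765) + 11586)/((30 + 1)²) + 11268/21617 = (12482 + 11586)/(31²) + 11268*(1/21617) = 24068/961 + 11268/21617 = 531106504/20773937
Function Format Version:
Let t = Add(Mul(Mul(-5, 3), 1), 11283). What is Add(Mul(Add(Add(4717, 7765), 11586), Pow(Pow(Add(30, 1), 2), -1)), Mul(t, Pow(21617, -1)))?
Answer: Rational(531106504, 20773937) ≈ 25.566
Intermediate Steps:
t = 11268 (t = Add(Mul(-15, 1), 11283) = Add(-15, 11283) = 11268)
Add(Mul(Add(Add(4717, 7765), 11586), Pow(Pow(Add(30, 1), 2), -1)), Mul(t, Pow(21617, -1))) = Add(Mul(Add(Add(4717, 7765), 11586), Pow(Pow(Add(30, 1), 2), -1)), Mul(11268, Pow(21617, -1))) = Add(Mul(Add(12482, 11586), Pow(Pow(31, 2), -1)), Mul(11268, Rational(1, 21617))) = Add(Mul(24068, Pow(961, -1)), Rational(11268, 21617)) = Add(Mul(24068, Rational(1, 961)), Rational(11268, 21617)) = Add(Rational(24068, 961), Rational(11268, 21617)) = Rational(531106504, 20773937)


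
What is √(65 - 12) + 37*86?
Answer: 3182 + √53 ≈ 3189.3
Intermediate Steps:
√(65 - 12) + 37*86 = √53 + 3182 = 3182 + √53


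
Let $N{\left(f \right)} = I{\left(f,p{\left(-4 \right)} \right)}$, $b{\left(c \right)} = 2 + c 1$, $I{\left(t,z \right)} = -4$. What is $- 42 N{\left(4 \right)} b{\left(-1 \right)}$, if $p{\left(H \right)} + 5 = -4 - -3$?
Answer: $168$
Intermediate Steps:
$p{\left(H \right)} = -6$ ($p{\left(H \right)} = -5 - 1 = -6$)
$b{\left(c \right)} = 2 + c$
$N{\left(f \right)} = -4$
$- 42 N{\left(4 \right)} b{\left(-1 \right)} = \left(-42\right) \left(-4\right) \left(2 - 1\right) = 168 \cdot 1 = 168$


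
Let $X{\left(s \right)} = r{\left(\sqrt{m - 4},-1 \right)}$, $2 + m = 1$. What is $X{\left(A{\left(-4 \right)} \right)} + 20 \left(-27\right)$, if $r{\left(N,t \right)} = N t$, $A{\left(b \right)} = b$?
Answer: $-540 - i \sqrt{5} \approx -540.0 - 2.2361 i$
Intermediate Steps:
$m = -1$ ($m = -2 + 1 = -1$)
$X{\left(s \right)} = - i \sqrt{5}$ ($X{\left(s \right)} = \sqrt{-1 - 4} \left(-1\right) = \sqrt{-5} \left(-1\right) = i \sqrt{5} \left(-1\right) = - i \sqrt{5}$)
$X{\left(A{\left(-4 \right)} \right)} + 20 \left(-27\right) = - i \sqrt{5} + 20 \left(-27\right) = - i \sqrt{5} - 540 = -540 - i \sqrt{5}$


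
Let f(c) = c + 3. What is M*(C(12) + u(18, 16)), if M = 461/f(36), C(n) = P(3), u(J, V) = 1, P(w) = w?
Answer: 1844/39 ≈ 47.282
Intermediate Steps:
f(c) = 3 + c
C(n) = 3
M = 461/39 (M = 461/(3 + 36) = 461/39 ≈ 11.821)
M*(C(12) + u(18, 16)) = 461*(3 + 1)/39 = (461/39)*4 = 1844/39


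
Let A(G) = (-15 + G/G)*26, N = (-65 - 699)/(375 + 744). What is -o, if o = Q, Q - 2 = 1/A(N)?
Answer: -727/364 ≈ -1.9973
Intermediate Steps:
N = -764/1119 ≈ -0.68275
A(G) = -364 (A(G) = (-15 + 1)*26 = -14*26 = -364)
Q = 727/364 (Q = 2 + 1/(-364) = 2 - 1/364 = 727/364 ≈ 1.9973)
o = 727/364 ≈ 1.9973
-o = -1*727/364 = -727/364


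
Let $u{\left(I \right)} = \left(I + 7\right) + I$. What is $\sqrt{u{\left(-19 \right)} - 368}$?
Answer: $i \sqrt{399} \approx 19.975 i$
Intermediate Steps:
$u{\left(I \right)} = 7 + 2 I$ ($u{\left(I \right)} = \left(7 + I\right) + I = 7 + 2 I$)
$\sqrt{u{\left(-19 \right)} - 368} = \sqrt{\left(7 + 2 \left(-19\right)\right) - 368} = \sqrt{\left(7 - 38\right) - 368} = \sqrt{-31 - 368} = \sqrt{-399} = i \sqrt{399}$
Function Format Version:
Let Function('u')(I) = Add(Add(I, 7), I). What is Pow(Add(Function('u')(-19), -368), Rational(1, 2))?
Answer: Mul(I, Pow(399, Rational(1, 2))) ≈ Mul(19.975, I)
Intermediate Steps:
Function('u')(I) = Add(7, Mul(2, I)) (Function('u')(I) = Add(Add(7, I), I) = Add(7, Mul(2, I)))
Pow(Add(Function('u')(-19), -368), Rational(1, 2)) = Pow(Add(Add(7, Mul(2, -19)), -368), Rational(1, 2)) = Pow(Add(Add(7, -38), -368), Rational(1, 2)) = Pow(Add(-31, -368), Rational(1, 2)) = Pow(-399, Rational(1, 2)) = Mul(I, Pow(399, Rational(1, 2)))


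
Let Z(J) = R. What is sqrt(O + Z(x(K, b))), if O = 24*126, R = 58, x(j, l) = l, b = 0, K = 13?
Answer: sqrt(3082) ≈ 55.516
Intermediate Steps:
Z(J) = 58
O = 3024
sqrt(O + Z(x(K, b))) = sqrt(3024 + 58) = sqrt(3082)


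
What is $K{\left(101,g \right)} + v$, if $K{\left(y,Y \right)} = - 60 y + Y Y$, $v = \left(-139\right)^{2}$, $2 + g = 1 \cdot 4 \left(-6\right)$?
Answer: $13937$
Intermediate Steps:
$g = -26$ ($g = -2 + 1 \cdot 4 \left(-6\right) = -2 + 4 \left(-6\right) = -2 - 24 = -26$)
$v = 19321$
$K{\left(y,Y \right)} = Y^{2} - 60 y$ ($K{\left(y,Y \right)} = - 60 y + Y^{2} = Y^{2} - 60 y$)
$K{\left(101,g \right)} + v = \left(\left(-26\right)^{2} - 6060\right) + 19321 = \left(676 - 6060\right) + 19321 = -5384 + 19321 = 13937$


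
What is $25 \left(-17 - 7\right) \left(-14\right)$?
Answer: $8400$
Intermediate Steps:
$25 \left(-17 - 7\right) \left(-14\right) = 25 \left(-24\right) \left(-14\right) = \left(-600\right) \left(-14\right) = 8400$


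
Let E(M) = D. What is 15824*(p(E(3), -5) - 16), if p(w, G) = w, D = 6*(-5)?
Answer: -727904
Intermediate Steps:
D = -30
E(M) = -30
15824*(p(E(3), -5) - 16) = 15824*(-30 - 16) = 15824*(-46) = -727904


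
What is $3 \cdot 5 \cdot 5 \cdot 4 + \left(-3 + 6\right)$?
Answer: $303$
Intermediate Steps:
$3 \cdot 5 \cdot 5 \cdot 4 + \left(-3 + 6\right) = 15 \cdot 5 \cdot 4 + 3 = 75 \cdot 4 + 3 = 300 + 3 = 303$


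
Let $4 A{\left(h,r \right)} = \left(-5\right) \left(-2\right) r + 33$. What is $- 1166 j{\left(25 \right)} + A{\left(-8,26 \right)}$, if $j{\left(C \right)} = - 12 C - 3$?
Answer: $\frac{1413485}{4} \approx 3.5337 \cdot 10^{5}$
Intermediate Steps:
$j{\left(C \right)} = -3 - 12 C$
$A{\left(h,r \right)} = \frac{33}{4} + \frac{5 r}{2}$ ($A{\left(h,r \right)} = \frac{\left(-5\right) \left(-2\right) r + 33}{4} = \frac{10 r + 33}{4} = \frac{33 + 10 r}{4} = \frac{33}{4} + \frac{5 r}{2}$)
$- 1166 j{\left(25 \right)} + A{\left(-8,26 \right)} = - 1166 \left(-3 - 300\right) + \left(\frac{33}{4} + \frac{5}{2} \cdot 26\right) = - 1166 \left(-3 - 300\right) + \left(\frac{33}{4} + 65\right) = \left(-1166\right) \left(-303\right) + \frac{293}{4} = 353298 + \frac{293}{4} = \frac{1413485}{4}$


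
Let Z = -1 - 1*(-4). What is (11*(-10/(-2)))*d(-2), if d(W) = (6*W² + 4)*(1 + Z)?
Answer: 6160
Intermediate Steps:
Z = 3 (Z = -1 + 4 = 3)
d(W) = 16 + 24*W² (d(W) = (6*W² + 4)*(1 + 3) = (4 + 6*W²)*4 = 16 + 24*W²)
(11*(-10/(-2)))*d(-2) = (11*(-10/(-2)))*(16 + 24*(-2)²) = (11*(-10*(-½)))*(16 + 24*4) = (11*5)*(16 + 96) = 55*112 = 6160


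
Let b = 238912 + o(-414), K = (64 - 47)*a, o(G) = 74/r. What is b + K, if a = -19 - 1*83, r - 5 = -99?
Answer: 11147329/47 ≈ 2.3718e+5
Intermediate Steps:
r = -94 (r = 5 - 99 = -94)
a = -102 (a = -19 - 83 = -102)
o(G) = -37/47 (o(G) = 74/(-94) = 74*(-1/94) = -37/47)
K = -1734 (K = (64 - 47)*(-102) = 17*(-102) = -1734)
b = 11228827/47 (b = 238912 - 37/47 = 11228827/47 ≈ 2.3891e+5)
b + K = 11228827/47 - 1734 = 11147329/47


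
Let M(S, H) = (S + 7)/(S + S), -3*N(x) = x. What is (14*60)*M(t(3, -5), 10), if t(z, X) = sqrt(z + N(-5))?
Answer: 420 + 210*sqrt(42) ≈ 1781.0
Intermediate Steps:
N(x) = -x/3
t(z, X) = sqrt(5/3 + z) (t(z, X) = sqrt(z - 1/3*(-5)) = sqrt(z + 5/3) = sqrt(5/3 + z))
M(S, H) = (7 + S)/(2*S) (M(S, H) = (7 + S)/((2*S)) = (7 + S)*(1/(2*S)) = (7 + S)/(2*S))
(14*60)*M(t(3, -5), 10) = (14*60)*((7 + sqrt(15 + 9*3)/3)/(2*((sqrt(15 + 9*3)/3)))) = 840*((7 + sqrt(15 + 27)/3)/(2*((sqrt(15 + 27)/3)))) = 840*((7 + sqrt(42)/3)/(2*((sqrt(42)/3)))) = 840*((sqrt(42)/14)*(7 + sqrt(42)/3)/2) = 840*(sqrt(42)*(7 + sqrt(42)/3)/28) = 30*sqrt(42)*(7 + sqrt(42)/3)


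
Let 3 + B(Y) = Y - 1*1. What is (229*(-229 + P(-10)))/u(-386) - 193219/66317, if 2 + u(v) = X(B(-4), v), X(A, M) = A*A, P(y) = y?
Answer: -3641575305/4111654 ≈ -885.67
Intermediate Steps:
B(Y) = -4 + Y (B(Y) = -3 + (Y - 1*1) = -3 + (Y - 1) = -3 + (-1 + Y) = -4 + Y)
X(A, M) = A**2
u(v) = 62 (u(v) = -2 + (-4 - 4)**2 = -2 + (-8)**2 = -2 + 64 = 62)
(229*(-229 + P(-10)))/u(-386) - 193219/66317 = (229*(-229 - 10))/62 - 193219/66317 = (229*(-239))*(1/62) - 193219*1/66317 = -54731*1/62 - 193219/66317 = -54731/62 - 193219/66317 = -3641575305/4111654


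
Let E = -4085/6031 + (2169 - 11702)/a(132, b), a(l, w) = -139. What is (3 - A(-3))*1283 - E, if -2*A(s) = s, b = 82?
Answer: 3112799925/1676618 ≈ 1856.6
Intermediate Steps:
A(s) = -s/2
E = 56925708/838309 (E = -4085/6031 + (2169 - 11702)/(-139) = -4085*1/6031 - 9533*(-1/139) = -4085/6031 + 9533/139 = 56925708/838309 ≈ 67.905)
(3 - A(-3))*1283 - E = (3 - (-1)*(-3)/2)*1283 - 1*56925708/838309 = (3 - 1*3/2)*1283 - 56925708/838309 = (3 - 3/2)*1283 - 56925708/838309 = (3/2)*1283 - 56925708/838309 = 3849/2 - 56925708/838309 = 3112799925/1676618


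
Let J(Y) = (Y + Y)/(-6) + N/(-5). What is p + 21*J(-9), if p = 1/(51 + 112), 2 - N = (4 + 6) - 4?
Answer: 65042/815 ≈ 79.806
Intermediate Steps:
N = -4 (N = 2 - ((4 + 6) - 4) = 2 - (10 - 4) = 2 - 1*6 = 2 - 6 = -4)
J(Y) = ⅘ - Y/3 (J(Y) = (Y + Y)/(-6) - 4/(-5) = (2*Y)*(-⅙) - 4*(-⅕) = -Y/3 + ⅘ = ⅘ - Y/3)
p = 1/163 ≈ 0.0061350
p + 21*J(-9) = 1/163 + 21*(⅘ - ⅓*(-9)) = 1/163 + 21*(⅘ + 3) = 1/163 + 21*(19/5) = 1/163 + 399/5 = 65042/815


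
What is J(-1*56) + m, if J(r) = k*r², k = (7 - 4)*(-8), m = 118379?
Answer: 43115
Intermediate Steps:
k = -24 (k = 3*(-8) = -24)
J(r) = -24*r²
J(-1*56) + m = -24*(-1*56)² + 118379 = -24*(-56)² + 118379 = -24*3136 + 118379 = -75264 + 118379 = 43115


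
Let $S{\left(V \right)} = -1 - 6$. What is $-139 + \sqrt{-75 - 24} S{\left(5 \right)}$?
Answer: $-139 - 21 i \sqrt{11} \approx -139.0 - 69.649 i$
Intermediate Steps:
$S{\left(V \right)} = -7$
$-139 + \sqrt{-75 - 24} S{\left(5 \right)} = -139 + \sqrt{-75 - 24} \left(-7\right) = -139 + \sqrt{-99} \left(-7\right) = -139 + 3 i \sqrt{11} \left(-7\right) = -139 - 21 i \sqrt{11}$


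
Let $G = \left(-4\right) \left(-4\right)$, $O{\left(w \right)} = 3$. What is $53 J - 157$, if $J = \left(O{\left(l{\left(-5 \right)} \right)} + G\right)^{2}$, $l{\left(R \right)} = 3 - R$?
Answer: $18976$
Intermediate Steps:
$G = 16$
$J = 361$ ($J = \left(3 + 16\right)^{2} = 19^{2} = 361$)
$53 J - 157 = 53 \cdot 361 - 157 = 19133 - 157 = 18976$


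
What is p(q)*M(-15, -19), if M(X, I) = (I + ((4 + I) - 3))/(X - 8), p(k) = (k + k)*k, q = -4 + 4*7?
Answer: 42624/23 ≈ 1853.2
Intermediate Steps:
q = 24 (q = -4 + 28 = 24)
p(k) = 2*k**2 (p(k) = (2*k)*k = 2*k**2)
M(X, I) = (1 + 2*I)/(-8 + X) (M(X, I) = (I + (1 + I))/(-8 + X) = (1 + 2*I)/(-8 + X))
p(q)*M(-15, -19) = (2*24**2)*((1 + 2*(-19))/(-8 - 15)) = (2*576)*((1 - 38)/(-23)) = 1152*(-1/23*(-37)) = 1152*(37/23) = 42624/23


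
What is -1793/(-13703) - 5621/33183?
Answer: -17527444/454706649 ≈ -0.038547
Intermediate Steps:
-1793/(-13703) - 5621/33183 = -1793*(-1/13703) - 5621*1/33183 = 1793/13703 - 5621/33183 = -17527444/454706649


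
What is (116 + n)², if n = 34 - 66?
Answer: 7056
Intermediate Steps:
n = -32
(116 + n)² = (116 - 32)² = 84² = 7056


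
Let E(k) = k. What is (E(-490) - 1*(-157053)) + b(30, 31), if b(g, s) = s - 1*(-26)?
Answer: 156620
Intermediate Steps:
b(g, s) = 26 + s (b(g, s) = s + 26 = 26 + s)
(E(-490) - 1*(-157053)) + b(30, 31) = (-490 - 1*(-157053)) + (26 + 31) = (-490 + 157053) + 57 = 156563 + 57 = 156620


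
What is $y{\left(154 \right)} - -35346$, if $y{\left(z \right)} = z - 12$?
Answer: $35488$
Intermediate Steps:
$y{\left(z \right)} = -12 + z$
$y{\left(154 \right)} - -35346 = \left(-12 + 154\right) - -35346 = 142 + 35346 = 35488$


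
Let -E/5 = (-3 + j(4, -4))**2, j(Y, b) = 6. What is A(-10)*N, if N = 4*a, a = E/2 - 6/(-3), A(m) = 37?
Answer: -3034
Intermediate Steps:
E = -45 (E = -5*(-3 + 6)**2 = -5*3**2 = -5*9 = -45)
a = -41/2 (a = -45/2 - 6/(-3) = -45*1/2 - 6*(-1/3) = -45/2 + 2 = -41/2 ≈ -20.500)
N = -82 (N = 4*(-41/2) = -82)
A(-10)*N = 37*(-82) = -3034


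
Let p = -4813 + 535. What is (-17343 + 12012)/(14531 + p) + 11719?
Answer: 120149576/10253 ≈ 11718.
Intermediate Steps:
p = -4278
(-17343 + 12012)/(14531 + p) + 11719 = (-17343 + 12012)/(14531 - 4278) + 11719 = -5331/10253 + 11719 = 120149576/10253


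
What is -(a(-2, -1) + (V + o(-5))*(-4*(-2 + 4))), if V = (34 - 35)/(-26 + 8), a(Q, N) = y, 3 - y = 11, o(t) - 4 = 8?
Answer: 940/9 ≈ 104.44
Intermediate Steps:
o(t) = 12 (o(t) = 4 + 8 = 12)
y = -8 (y = 3 - 1*11 = 3 - 11 = -8)
a(Q, N) = -8
V = 1/18 (V = -1/(-18) = -1*(-1/18) = 1/18 ≈ 0.055556)
-(a(-2, -1) + (V + o(-5))*(-4*(-2 + 4))) = -(-8 + (1/18 + 12)*(-4*(-2 + 4))) = -(-8 + 217*(-4*2)/18) = -(-8 + (217/18)*(-8)) = -(-8 - 868/9) = -1*(-940/9) = 940/9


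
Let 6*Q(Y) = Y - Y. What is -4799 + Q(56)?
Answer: -4799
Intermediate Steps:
Q(Y) = 0 (Q(Y) = (Y - Y)/6 = (⅙)*0 = 0)
-4799 + Q(56) = -4799 + 0 = -4799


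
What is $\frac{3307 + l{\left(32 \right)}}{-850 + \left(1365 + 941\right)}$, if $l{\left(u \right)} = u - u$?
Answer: $\frac{3307}{1456} \approx 2.2713$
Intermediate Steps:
$l{\left(u \right)} = 0$
$\frac{3307 + l{\left(32 \right)}}{-850 + \left(1365 + 941\right)} = \frac{3307 + 0}{-850 + \left(1365 + 941\right)} = \frac{3307}{-850 + 2306} = \frac{3307}{1456}$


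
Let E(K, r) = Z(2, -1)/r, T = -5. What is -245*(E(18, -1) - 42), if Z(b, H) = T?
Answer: 9065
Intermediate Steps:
Z(b, H) = -5
E(K, r) = -5/r
-245*(E(18, -1) - 42) = -245*(-5/(-1) - 42) = -245*(-5*(-1) - 42) = -245*(5 - 42) = -245*(-37) = 9065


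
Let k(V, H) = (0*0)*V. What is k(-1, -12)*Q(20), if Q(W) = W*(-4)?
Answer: 0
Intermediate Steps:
Q(W) = -4*W
k(V, H) = 0 (k(V, H) = 0*V = 0)
k(-1, -12)*Q(20) = 0*(-4*20) = 0*(-80) = 0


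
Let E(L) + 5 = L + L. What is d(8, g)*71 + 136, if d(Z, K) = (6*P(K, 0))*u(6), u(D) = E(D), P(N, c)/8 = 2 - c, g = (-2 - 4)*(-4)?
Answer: 47848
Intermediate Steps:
g = 24 (g = -6*(-4) = 24)
P(N, c) = 16 - 8*c (P(N, c) = 8*(2 - c) = 16 - 8*c)
E(L) = -5 + 2*L (E(L) = -5 + (L + L) = -5 + 2*L)
u(D) = -5 + 2*D
d(Z, K) = 672 (d(Z, K) = (6*(16 - 8*0))*(-5 + 2*6) = (6*(16 + 0))*(-5 + 12) = (6*16)*7 = 96*7 = 672)
d(8, g)*71 + 136 = 672*71 + 136 = 47712 + 136 = 47848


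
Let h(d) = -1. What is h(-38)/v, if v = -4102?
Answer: 1/4102 ≈ 0.00024378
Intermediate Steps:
h(-38)/v = -1/(-4102) = -1*(-1/4102) = 1/4102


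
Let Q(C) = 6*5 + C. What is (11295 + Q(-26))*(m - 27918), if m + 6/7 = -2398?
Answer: -2397851182/7 ≈ -3.4255e+8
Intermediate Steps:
m = -16792/7 (m = -6/7 - 2398 = -16792/7 ≈ -2398.9)
Q(C) = 30 + C
(11295 + Q(-26))*(m - 27918) = (11295 + (30 - 26))*(-16792/7 - 27918) = (11295 + 4)*(-212218/7) = 11299*(-212218/7) = -2397851182/7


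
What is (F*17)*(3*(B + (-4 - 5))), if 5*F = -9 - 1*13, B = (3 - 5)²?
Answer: 1122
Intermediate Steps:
B = 4 (B = (-2)² = 4)
F = -22/5 (F = (-9 - 1*13)/5 = (-9 - 13)/5 = (⅕)*(-22) = -22/5 ≈ -4.4000)
(F*17)*(3*(B + (-4 - 5))) = (-22/5*17)*(3*(4 + (-4 - 5))) = -1122*(4 - 9)/5 = -1122*(-5)/5 = -374/5*(-15) = 1122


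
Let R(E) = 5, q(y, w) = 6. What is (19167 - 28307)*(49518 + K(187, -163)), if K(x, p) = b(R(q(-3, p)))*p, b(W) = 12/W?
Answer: -449018952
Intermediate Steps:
K(x, p) = 12*p/5 (K(x, p) = (12/5)*p = (12*(1/5))*p = 12*p/5)
(19167 - 28307)*(49518 + K(187, -163)) = (19167 - 28307)*(49518 + (12/5)*(-163)) = -9140*(49518 - 1956/5) = -9140*245634/5 = -449018952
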